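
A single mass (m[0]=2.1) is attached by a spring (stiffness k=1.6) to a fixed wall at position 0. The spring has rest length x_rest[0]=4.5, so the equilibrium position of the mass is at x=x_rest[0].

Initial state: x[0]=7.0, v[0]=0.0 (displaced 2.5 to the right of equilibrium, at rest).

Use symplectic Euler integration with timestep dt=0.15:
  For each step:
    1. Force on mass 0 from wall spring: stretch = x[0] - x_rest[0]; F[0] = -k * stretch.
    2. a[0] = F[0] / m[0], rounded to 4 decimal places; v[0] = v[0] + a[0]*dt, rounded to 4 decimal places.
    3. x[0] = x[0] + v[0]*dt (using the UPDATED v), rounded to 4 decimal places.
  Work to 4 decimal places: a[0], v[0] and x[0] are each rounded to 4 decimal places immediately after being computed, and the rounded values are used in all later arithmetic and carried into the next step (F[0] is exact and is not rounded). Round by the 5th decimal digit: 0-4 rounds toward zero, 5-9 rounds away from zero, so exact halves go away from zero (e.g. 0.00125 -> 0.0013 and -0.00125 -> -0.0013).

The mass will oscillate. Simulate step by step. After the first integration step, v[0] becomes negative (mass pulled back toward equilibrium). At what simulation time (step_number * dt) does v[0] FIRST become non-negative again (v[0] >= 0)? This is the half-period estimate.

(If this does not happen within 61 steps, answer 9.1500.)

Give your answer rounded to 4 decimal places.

Answer: 3.6000

Derivation:
Step 0: x=[7.0000] v=[0.0000]
Step 1: x=[6.9571] v=[-0.2857]
Step 2: x=[6.8721] v=[-0.5665]
Step 3: x=[6.7465] v=[-0.8376]
Step 4: x=[6.5824] v=[-1.0943]
Step 5: x=[6.3826] v=[-1.3323]
Step 6: x=[6.1505] v=[-1.5475]
Step 7: x=[5.8901] v=[-1.7361]
Step 8: x=[5.6059] v=[-1.8950]
Step 9: x=[5.3027] v=[-2.0214]
Step 10: x=[4.9857] v=[-2.1131]
Step 11: x=[4.6604] v=[-2.1686]
Step 12: x=[4.3324] v=[-2.1869]
Step 13: x=[4.0072] v=[-2.1677]
Step 14: x=[3.6905] v=[-2.1114]
Step 15: x=[3.3877] v=[-2.0189]
Step 16: x=[3.1039] v=[-1.8918]
Step 17: x=[2.8441] v=[-1.7322]
Step 18: x=[2.6127] v=[-1.5430]
Step 19: x=[2.4136] v=[-1.3273]
Step 20: x=[2.2503] v=[-1.0889]
Step 21: x=[2.1255] v=[-0.8318]
Step 22: x=[2.0414] v=[-0.5604]
Step 23: x=[1.9995] v=[-0.2794]
Step 24: x=[2.0005] v=[0.0064]
First v>=0 after going negative at step 24, time=3.6000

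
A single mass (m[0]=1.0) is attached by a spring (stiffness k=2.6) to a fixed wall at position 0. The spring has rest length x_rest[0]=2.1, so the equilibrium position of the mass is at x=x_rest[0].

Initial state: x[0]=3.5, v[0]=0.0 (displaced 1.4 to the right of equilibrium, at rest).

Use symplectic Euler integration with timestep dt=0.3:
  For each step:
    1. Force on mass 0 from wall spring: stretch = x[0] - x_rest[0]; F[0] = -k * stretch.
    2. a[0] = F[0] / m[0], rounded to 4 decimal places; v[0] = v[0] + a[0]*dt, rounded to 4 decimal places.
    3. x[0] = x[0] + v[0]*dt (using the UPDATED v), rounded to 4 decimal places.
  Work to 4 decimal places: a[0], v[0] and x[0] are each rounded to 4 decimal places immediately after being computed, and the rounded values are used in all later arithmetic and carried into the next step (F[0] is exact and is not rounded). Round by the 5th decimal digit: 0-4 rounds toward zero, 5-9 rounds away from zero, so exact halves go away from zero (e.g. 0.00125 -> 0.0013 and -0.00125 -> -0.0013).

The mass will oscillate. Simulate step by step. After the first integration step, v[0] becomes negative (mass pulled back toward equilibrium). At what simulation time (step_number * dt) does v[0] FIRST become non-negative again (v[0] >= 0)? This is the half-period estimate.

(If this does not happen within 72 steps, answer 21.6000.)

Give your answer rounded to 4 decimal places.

Step 0: x=[3.5000] v=[0.0000]
Step 1: x=[3.1724] v=[-1.0920]
Step 2: x=[2.5939] v=[-1.9285]
Step 3: x=[1.8998] v=[-2.3137]
Step 4: x=[1.2525] v=[-2.1576]
Step 5: x=[0.8035] v=[-1.4966]
Step 6: x=[0.6579] v=[-0.4853]
Step 7: x=[0.8498] v=[0.6396]
First v>=0 after going negative at step 7, time=2.1000

Answer: 2.1000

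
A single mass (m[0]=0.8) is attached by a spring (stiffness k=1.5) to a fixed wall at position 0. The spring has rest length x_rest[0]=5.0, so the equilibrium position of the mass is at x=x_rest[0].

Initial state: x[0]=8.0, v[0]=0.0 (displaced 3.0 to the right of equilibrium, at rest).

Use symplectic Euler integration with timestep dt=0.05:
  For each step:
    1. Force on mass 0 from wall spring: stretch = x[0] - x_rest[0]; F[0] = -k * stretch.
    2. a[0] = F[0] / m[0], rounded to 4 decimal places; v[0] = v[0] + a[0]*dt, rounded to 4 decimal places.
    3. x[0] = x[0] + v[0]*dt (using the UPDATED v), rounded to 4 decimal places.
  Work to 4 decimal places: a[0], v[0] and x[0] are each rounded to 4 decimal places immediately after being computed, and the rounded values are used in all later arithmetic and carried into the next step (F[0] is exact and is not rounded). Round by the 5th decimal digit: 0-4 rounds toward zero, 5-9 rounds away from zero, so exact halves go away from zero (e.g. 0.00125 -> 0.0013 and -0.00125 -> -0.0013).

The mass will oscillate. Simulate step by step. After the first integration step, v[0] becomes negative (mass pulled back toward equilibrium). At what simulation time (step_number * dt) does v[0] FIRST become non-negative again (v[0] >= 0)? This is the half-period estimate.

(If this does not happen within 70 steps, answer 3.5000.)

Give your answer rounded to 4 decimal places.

Answer: 2.3000

Derivation:
Step 0: x=[8.0000] v=[0.0000]
Step 1: x=[7.9859] v=[-0.2813]
Step 2: x=[7.9578] v=[-0.5612]
Step 3: x=[7.9159] v=[-0.8385]
Step 4: x=[7.8603] v=[-1.1119]
Step 5: x=[7.7913] v=[-1.3801]
Step 6: x=[7.7092] v=[-1.6418]
Step 7: x=[7.6144] v=[-1.8958]
Step 8: x=[7.5074] v=[-2.1409]
Step 9: x=[7.3886] v=[-2.3760]
Step 10: x=[7.2586] v=[-2.5999]
Step 11: x=[7.1180] v=[-2.8116]
Step 12: x=[6.9675] v=[-3.0102]
Step 13: x=[6.8078] v=[-3.1947]
Step 14: x=[6.6396] v=[-3.3642]
Step 15: x=[6.4637] v=[-3.5179]
Step 16: x=[6.2809] v=[-3.6551]
Step 17: x=[6.0921] v=[-3.7752]
Step 18: x=[5.8982] v=[-3.8776]
Step 19: x=[5.7001] v=[-3.9618]
Step 20: x=[5.4987] v=[-4.0274]
Step 21: x=[5.2950] v=[-4.0742]
Step 22: x=[5.0899] v=[-4.1019]
Step 23: x=[4.8844] v=[-4.1103]
Step 24: x=[4.6794] v=[-4.0995]
Step 25: x=[4.4759] v=[-4.0694]
Step 26: x=[4.2749] v=[-4.0203]
Step 27: x=[4.0773] v=[-3.9523]
Step 28: x=[3.8840] v=[-3.8658]
Step 29: x=[3.6959] v=[-3.7612]
Step 30: x=[3.5140] v=[-3.6389]
Step 31: x=[3.3390] v=[-3.4996]
Step 32: x=[3.1718] v=[-3.3439]
Step 33: x=[3.0132] v=[-3.1725]
Step 34: x=[2.8639] v=[-2.9862]
Step 35: x=[2.7246] v=[-2.7859]
Step 36: x=[2.5960] v=[-2.5726]
Step 37: x=[2.4786] v=[-2.3472]
Step 38: x=[2.3731] v=[-2.1108]
Step 39: x=[2.2799] v=[-1.8645]
Step 40: x=[2.1994] v=[-1.6095]
Step 41: x=[2.1321] v=[-1.3469]
Step 42: x=[2.0782] v=[-1.0780]
Step 43: x=[2.0380] v=[-0.8041]
Step 44: x=[2.0117] v=[-0.5264]
Step 45: x=[1.9994] v=[-0.2462]
Step 46: x=[2.0012] v=[0.0351]
First v>=0 after going negative at step 46, time=2.3000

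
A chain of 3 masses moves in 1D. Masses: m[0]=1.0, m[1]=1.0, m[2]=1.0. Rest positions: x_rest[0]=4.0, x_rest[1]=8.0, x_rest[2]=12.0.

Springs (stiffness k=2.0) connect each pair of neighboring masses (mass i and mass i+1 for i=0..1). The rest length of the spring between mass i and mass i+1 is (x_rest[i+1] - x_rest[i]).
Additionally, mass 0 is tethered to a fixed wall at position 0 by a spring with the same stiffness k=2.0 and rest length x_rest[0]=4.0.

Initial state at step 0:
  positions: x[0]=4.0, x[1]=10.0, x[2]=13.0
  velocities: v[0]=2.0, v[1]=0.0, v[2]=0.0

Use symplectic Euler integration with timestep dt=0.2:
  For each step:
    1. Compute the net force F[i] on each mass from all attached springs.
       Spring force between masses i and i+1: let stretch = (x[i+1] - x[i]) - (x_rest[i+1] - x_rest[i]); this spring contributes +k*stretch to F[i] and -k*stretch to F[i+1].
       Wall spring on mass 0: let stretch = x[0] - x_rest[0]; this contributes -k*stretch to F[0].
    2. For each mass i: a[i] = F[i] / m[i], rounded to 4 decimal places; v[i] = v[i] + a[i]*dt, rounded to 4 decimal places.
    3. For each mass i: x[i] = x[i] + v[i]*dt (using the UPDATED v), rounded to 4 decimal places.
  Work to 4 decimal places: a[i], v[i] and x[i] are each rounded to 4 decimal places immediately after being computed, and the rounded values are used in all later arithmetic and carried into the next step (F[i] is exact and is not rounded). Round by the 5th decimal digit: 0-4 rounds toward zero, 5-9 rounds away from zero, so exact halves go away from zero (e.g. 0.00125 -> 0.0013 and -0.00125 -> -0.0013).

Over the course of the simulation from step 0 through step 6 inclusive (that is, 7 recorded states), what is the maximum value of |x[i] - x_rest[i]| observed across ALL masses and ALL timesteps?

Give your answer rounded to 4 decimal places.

Answer: 2.1014

Derivation:
Step 0: x=[4.0000 10.0000 13.0000] v=[2.0000 0.0000 0.0000]
Step 1: x=[4.5600 9.7600 13.0800] v=[2.8000 -1.2000 0.4000]
Step 2: x=[5.1712 9.3696 13.2144] v=[3.0560 -1.9520 0.6720]
Step 3: x=[5.7046 8.9509 13.3612] v=[2.6669 -2.0934 0.7341]
Step 4: x=[6.0413 8.6253 13.4752] v=[1.6836 -1.6278 0.5700]
Step 5: x=[6.1014 8.4810 13.5212] v=[0.3007 -0.7214 0.2300]
Step 6: x=[5.8638 8.5496 13.4840] v=[-1.1880 0.3428 -0.1861]
Max displacement = 2.1014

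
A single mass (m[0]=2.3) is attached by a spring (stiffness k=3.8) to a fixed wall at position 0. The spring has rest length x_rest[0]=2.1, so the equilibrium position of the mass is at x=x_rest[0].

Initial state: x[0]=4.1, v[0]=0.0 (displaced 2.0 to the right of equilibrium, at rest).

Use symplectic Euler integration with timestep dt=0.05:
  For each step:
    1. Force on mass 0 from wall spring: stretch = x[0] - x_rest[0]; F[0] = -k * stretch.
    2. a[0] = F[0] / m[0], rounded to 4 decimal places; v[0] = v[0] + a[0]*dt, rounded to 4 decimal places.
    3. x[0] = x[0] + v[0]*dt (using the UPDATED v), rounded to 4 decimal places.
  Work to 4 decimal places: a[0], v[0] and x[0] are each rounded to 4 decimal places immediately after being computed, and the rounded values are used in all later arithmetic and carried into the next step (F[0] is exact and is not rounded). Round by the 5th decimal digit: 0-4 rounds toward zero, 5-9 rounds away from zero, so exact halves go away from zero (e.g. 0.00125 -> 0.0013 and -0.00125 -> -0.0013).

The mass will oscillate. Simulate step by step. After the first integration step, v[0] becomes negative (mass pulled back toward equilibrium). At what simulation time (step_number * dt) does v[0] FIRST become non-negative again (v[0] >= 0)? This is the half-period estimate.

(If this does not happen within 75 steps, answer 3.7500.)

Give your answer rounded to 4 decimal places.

Step 0: x=[4.1000] v=[0.0000]
Step 1: x=[4.0917] v=[-0.1652]
Step 2: x=[4.0752] v=[-0.3297]
Step 3: x=[4.0506] v=[-0.4929]
Step 4: x=[4.0179] v=[-0.6540]
Step 5: x=[3.9773] v=[-0.8124]
Step 6: x=[3.9289] v=[-0.9675]
Step 7: x=[3.8730] v=[-1.1186]
Step 8: x=[3.8097] v=[-1.2651]
Step 9: x=[3.7394] v=[-1.4063]
Step 10: x=[3.6623] v=[-1.5417]
Step 11: x=[3.5788] v=[-1.6708]
Step 12: x=[3.4892] v=[-1.7930]
Step 13: x=[3.3938] v=[-1.9078]
Step 14: x=[3.2931] v=[-2.0147]
Step 15: x=[3.1874] v=[-2.1133]
Step 16: x=[3.0772] v=[-2.2031]
Step 17: x=[2.9630] v=[-2.2838]
Step 18: x=[2.8452] v=[-2.3551]
Step 19: x=[2.7244] v=[-2.4167]
Step 20: x=[2.6010] v=[-2.4683]
Step 21: x=[2.4755] v=[-2.5097]
Step 22: x=[2.3485] v=[-2.5407]
Step 23: x=[2.2204] v=[-2.5612]
Step 24: x=[2.0918] v=[-2.5711]
Step 25: x=[1.9633] v=[-2.5704]
Step 26: x=[1.8353] v=[-2.5591]
Step 27: x=[1.7084] v=[-2.5372]
Step 28: x=[1.5832] v=[-2.5049]
Step 29: x=[1.4601] v=[-2.4622]
Step 30: x=[1.3396] v=[-2.4093]
Step 31: x=[1.2223] v=[-2.3465]
Step 32: x=[1.1086] v=[-2.2740]
Step 33: x=[0.9990] v=[-2.1921]
Step 34: x=[0.8939] v=[-2.1012]
Step 35: x=[0.7938] v=[-2.0016]
Step 36: x=[0.6991] v=[-1.8937]
Step 37: x=[0.6102] v=[-1.7780]
Step 38: x=[0.5275] v=[-1.6549]
Step 39: x=[0.4513] v=[-1.5250]
Step 40: x=[0.3819] v=[-1.3888]
Step 41: x=[0.3196] v=[-1.2469]
Step 42: x=[0.2646] v=[-1.0998]
Step 43: x=[0.2172] v=[-0.9482]
Step 44: x=[0.1776] v=[-0.7927]
Step 45: x=[0.1459] v=[-0.6339]
Step 46: x=[0.1223] v=[-0.4725]
Step 47: x=[0.1068] v=[-0.3091]
Step 48: x=[0.0996] v=[-0.1444]
Step 49: x=[0.1006] v=[0.0209]
First v>=0 after going negative at step 49, time=2.4500

Answer: 2.4500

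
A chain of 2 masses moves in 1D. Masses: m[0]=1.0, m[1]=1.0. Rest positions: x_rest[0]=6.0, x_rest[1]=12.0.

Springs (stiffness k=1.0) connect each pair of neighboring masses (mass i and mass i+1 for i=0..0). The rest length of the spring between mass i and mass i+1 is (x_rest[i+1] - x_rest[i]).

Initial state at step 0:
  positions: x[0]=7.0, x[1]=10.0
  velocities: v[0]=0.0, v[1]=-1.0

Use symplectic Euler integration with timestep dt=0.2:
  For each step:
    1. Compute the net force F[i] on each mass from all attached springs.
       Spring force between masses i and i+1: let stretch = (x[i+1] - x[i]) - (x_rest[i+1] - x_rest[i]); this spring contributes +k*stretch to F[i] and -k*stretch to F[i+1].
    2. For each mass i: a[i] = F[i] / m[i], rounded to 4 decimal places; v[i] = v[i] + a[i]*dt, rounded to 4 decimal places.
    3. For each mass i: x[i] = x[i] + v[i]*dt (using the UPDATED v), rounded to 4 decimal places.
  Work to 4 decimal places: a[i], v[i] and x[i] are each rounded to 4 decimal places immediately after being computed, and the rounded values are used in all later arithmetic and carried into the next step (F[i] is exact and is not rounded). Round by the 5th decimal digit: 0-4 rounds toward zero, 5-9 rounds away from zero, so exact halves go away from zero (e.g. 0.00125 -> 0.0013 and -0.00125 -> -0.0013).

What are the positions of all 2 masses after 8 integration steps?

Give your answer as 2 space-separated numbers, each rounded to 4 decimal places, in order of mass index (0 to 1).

Answer: 3.8435 11.5565

Derivation:
Step 0: x=[7.0000 10.0000] v=[0.0000 -1.0000]
Step 1: x=[6.8800 9.9200] v=[-0.6000 -0.4000]
Step 2: x=[6.6416 9.9584] v=[-1.1920 0.1920]
Step 3: x=[6.2959 10.1041] v=[-1.7286 0.7286]
Step 4: x=[5.8625 10.3375] v=[-2.1670 1.1670]
Step 5: x=[5.3681 10.6319] v=[-2.4720 1.4720]
Step 6: x=[4.8443 10.9557] v=[-2.6192 1.6192]
Step 7: x=[4.3249 11.2751] v=[-2.5969 1.5969]
Step 8: x=[3.8435 11.5565] v=[-2.4069 1.4069]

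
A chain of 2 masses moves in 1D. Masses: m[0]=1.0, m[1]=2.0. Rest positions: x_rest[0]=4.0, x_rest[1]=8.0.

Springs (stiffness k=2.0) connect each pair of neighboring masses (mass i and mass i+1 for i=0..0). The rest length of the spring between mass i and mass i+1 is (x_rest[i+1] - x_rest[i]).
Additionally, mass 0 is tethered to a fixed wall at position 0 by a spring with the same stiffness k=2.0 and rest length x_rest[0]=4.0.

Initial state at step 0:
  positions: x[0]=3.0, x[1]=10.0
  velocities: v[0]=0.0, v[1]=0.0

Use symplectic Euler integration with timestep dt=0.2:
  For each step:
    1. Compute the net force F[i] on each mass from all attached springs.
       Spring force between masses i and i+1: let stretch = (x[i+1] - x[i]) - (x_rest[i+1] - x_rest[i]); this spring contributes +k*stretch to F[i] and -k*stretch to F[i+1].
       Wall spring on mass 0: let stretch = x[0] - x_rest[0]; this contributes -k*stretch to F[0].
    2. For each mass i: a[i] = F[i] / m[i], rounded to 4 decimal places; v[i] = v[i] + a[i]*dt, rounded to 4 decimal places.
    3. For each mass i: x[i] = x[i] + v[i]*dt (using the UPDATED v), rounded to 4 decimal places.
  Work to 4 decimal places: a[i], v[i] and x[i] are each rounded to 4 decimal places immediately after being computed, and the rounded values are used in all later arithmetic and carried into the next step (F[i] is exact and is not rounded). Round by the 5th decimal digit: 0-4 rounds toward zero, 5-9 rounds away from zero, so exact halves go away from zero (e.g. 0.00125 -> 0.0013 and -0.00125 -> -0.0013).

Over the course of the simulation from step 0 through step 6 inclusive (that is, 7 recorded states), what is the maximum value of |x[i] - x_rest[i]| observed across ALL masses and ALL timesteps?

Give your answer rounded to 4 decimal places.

Answer: 2.3120

Derivation:
Step 0: x=[3.0000 10.0000] v=[0.0000 0.0000]
Step 1: x=[3.3200 9.8800] v=[1.6000 -0.6000]
Step 2: x=[3.8992 9.6576] v=[2.8960 -1.1120]
Step 3: x=[4.6271 9.3649] v=[3.6397 -1.4637]
Step 4: x=[5.3639 9.0426] v=[3.6840 -1.6113]
Step 5: x=[5.9659 8.7332] v=[3.0099 -1.5470]
Step 6: x=[6.3120 8.4731] v=[1.7305 -1.3005]
Max displacement = 2.3120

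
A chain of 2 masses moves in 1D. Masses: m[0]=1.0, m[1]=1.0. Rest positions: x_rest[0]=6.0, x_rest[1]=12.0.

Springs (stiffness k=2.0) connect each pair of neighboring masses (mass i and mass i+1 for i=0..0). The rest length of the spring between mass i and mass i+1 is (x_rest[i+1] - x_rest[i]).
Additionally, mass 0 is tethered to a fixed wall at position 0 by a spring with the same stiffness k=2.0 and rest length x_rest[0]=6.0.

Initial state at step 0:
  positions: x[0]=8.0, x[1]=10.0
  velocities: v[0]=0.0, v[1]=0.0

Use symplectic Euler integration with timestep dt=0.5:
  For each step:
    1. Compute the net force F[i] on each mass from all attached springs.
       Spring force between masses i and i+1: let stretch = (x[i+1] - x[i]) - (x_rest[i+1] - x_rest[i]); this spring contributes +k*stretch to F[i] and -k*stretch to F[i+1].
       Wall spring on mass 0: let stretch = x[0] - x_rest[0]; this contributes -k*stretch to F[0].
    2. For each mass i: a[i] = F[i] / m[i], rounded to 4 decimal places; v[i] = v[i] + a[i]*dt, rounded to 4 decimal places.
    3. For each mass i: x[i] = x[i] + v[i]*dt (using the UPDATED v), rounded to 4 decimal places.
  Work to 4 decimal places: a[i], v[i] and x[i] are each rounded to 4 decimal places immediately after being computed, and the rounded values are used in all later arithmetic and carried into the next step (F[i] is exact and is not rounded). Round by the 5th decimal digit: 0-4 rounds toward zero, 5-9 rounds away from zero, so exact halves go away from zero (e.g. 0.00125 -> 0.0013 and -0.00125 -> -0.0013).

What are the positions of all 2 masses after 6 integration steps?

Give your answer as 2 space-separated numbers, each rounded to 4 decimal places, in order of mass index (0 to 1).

Step 0: x=[8.0000 10.0000] v=[0.0000 0.0000]
Step 1: x=[5.0000 12.0000] v=[-6.0000 4.0000]
Step 2: x=[3.0000 13.5000] v=[-4.0000 3.0000]
Step 3: x=[4.7500 12.7500] v=[3.5000 -1.5000]
Step 4: x=[8.1250 11.0000] v=[6.7500 -3.5000]
Step 5: x=[8.8750 10.8125] v=[1.5000 -0.3750]
Step 6: x=[6.1563 12.6563] v=[-5.4375 3.6875]

Answer: 6.1563 12.6563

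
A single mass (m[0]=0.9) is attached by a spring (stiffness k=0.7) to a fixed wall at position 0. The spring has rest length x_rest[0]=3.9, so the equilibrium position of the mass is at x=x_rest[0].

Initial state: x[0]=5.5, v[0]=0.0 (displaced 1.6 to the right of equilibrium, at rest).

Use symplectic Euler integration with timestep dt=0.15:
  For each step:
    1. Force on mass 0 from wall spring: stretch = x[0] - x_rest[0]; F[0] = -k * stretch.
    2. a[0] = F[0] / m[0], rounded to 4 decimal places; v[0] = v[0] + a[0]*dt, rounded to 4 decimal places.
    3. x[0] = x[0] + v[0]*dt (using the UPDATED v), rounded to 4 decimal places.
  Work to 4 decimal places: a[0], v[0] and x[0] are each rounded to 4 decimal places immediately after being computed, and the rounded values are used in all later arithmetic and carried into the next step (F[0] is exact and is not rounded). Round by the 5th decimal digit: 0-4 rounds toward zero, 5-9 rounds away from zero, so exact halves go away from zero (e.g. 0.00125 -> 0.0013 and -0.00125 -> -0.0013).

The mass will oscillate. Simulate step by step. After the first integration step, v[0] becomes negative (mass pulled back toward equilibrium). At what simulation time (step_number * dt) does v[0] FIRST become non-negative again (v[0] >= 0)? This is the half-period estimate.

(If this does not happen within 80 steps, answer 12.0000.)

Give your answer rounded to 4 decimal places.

Step 0: x=[5.5000] v=[0.0000]
Step 1: x=[5.4720] v=[-0.1867]
Step 2: x=[5.4165] v=[-0.3701]
Step 3: x=[5.3345] v=[-0.5470]
Step 4: x=[5.2273] v=[-0.7144]
Step 5: x=[5.0969] v=[-0.8692]
Step 6: x=[4.9456] v=[-1.0088]
Step 7: x=[4.7760] v=[-1.1308]
Step 8: x=[4.5911] v=[-1.2330]
Step 9: x=[4.3941] v=[-1.3136]
Step 10: x=[4.1884] v=[-1.3712]
Step 11: x=[3.9777] v=[-1.4048]
Step 12: x=[3.7656] v=[-1.4139]
Step 13: x=[3.5559] v=[-1.3982]
Step 14: x=[3.3522] v=[-1.3581]
Step 15: x=[3.1581] v=[-1.2942]
Step 16: x=[2.9769] v=[-1.2077]
Step 17: x=[2.8119] v=[-1.1000]
Step 18: x=[2.6659] v=[-0.9731]
Step 19: x=[2.5415] v=[-0.8291]
Step 20: x=[2.4409] v=[-0.6706]
Step 21: x=[2.3658] v=[-0.5004]
Step 22: x=[2.3176] v=[-0.3214]
Step 23: x=[2.2971] v=[-0.1368]
Step 24: x=[2.3046] v=[0.0502]
First v>=0 after going negative at step 24, time=3.6000

Answer: 3.6000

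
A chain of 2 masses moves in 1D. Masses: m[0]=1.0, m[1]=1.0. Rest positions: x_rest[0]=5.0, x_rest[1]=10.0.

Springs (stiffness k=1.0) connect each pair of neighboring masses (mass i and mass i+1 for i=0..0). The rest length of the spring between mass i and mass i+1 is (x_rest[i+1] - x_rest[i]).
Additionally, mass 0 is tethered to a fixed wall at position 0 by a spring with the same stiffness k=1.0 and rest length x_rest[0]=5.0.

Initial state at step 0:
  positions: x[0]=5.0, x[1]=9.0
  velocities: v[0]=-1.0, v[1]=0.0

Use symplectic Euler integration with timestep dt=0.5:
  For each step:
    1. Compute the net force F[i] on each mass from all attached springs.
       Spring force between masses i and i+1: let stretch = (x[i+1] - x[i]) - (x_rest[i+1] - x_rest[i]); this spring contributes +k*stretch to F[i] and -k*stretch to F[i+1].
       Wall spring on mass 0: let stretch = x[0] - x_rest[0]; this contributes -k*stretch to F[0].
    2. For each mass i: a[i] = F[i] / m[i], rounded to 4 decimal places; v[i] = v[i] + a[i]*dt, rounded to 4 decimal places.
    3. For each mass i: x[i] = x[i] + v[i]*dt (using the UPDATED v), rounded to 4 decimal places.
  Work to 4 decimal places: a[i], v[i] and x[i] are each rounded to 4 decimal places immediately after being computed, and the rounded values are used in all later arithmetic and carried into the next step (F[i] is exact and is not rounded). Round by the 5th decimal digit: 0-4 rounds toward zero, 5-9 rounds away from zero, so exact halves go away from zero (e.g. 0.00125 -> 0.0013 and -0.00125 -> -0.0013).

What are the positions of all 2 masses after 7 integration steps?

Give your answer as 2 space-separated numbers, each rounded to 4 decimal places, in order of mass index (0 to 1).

Step 0: x=[5.0000 9.0000] v=[-1.0000 0.0000]
Step 1: x=[4.2500 9.2500] v=[-1.5000 0.5000]
Step 2: x=[3.6875 9.5000] v=[-1.1250 0.5000]
Step 3: x=[3.6563 9.5469] v=[-0.0625 0.0938]
Step 4: x=[4.1837 9.3712] v=[1.0547 -0.3515]
Step 5: x=[4.9620 9.1486] v=[1.5566 -0.4453]
Step 6: x=[5.5465 9.1293] v=[1.1689 -0.0386]
Step 7: x=[5.6401 9.4643] v=[0.1871 0.6700]

Answer: 5.6401 9.4643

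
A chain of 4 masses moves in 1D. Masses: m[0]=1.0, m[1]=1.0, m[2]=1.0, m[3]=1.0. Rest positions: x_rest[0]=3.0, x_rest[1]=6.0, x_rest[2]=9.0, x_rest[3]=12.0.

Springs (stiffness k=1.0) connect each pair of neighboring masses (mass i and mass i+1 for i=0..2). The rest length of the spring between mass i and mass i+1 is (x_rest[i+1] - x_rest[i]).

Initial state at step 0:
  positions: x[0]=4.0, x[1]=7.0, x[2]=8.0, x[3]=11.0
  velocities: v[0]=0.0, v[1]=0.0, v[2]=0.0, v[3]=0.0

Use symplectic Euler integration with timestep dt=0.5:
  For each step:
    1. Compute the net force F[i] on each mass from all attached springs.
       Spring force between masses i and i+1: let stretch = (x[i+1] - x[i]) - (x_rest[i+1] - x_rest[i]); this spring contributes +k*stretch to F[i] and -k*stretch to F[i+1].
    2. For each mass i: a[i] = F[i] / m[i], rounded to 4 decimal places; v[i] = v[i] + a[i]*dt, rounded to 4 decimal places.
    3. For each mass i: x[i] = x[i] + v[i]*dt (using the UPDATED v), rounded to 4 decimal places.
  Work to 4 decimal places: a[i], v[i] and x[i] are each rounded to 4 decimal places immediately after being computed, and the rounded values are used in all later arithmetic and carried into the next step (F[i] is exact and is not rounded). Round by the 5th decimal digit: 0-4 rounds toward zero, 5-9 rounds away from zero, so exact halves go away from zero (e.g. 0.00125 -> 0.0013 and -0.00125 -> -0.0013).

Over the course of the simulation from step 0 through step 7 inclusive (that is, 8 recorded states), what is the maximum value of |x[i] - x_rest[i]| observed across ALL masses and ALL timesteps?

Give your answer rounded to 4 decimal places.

Step 0: x=[4.0000 7.0000 8.0000 11.0000] v=[0.0000 0.0000 0.0000 0.0000]
Step 1: x=[4.0000 6.5000 8.5000 11.0000] v=[0.0000 -1.0000 1.0000 0.0000]
Step 2: x=[3.8750 5.8750 9.1250 11.1250] v=[-0.2500 -1.2500 1.2500 0.2500]
Step 3: x=[3.5000 5.5625 9.4375 11.5000] v=[-0.7500 -0.6250 0.6250 0.7500]
Step 4: x=[2.8906 5.7032 9.2969 12.1094] v=[-1.2188 0.2813 -0.2813 1.2188]
Step 5: x=[2.2344 6.0392 8.9610 12.7657] v=[-1.3125 0.6719 -0.6719 1.3126]
Step 6: x=[1.7794 6.1544 8.8458 13.2209] v=[-0.9101 0.2304 -0.2305 0.9103]
Step 7: x=[1.6681 5.8487 9.1515 13.3323] v=[-0.2226 -0.6114 0.6114 0.2228]
Max displacement = 1.3323

Answer: 1.3323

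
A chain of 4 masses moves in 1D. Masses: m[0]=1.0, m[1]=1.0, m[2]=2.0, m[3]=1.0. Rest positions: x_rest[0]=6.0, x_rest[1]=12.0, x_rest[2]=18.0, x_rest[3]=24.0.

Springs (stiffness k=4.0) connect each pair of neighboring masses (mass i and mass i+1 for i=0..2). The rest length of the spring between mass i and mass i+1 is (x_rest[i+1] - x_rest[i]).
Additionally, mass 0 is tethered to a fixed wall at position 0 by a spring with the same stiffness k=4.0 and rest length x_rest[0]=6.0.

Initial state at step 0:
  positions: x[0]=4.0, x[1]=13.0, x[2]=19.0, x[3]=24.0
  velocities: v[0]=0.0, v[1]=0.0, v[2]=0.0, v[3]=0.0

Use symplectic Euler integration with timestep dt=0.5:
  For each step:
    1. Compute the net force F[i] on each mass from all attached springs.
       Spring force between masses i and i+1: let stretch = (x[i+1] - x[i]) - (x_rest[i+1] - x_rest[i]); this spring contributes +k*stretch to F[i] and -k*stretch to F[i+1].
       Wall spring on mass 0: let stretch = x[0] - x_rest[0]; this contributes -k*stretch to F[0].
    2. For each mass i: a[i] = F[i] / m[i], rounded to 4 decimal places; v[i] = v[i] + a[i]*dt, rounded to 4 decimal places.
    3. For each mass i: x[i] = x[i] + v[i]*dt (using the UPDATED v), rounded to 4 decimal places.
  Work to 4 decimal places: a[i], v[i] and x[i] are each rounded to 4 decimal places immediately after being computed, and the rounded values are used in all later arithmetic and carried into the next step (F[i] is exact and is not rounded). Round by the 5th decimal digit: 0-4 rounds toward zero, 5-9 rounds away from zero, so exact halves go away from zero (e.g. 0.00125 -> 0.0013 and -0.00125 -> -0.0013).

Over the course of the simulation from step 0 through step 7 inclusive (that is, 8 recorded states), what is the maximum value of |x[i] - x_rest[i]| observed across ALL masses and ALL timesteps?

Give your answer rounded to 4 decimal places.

Step 0: x=[4.0000 13.0000 19.0000 24.0000] v=[0.0000 0.0000 0.0000 0.0000]
Step 1: x=[9.0000 10.0000 18.5000 25.0000] v=[10.0000 -6.0000 -1.0000 2.0000]
Step 2: x=[6.0000 14.5000 17.0000 25.5000] v=[-6.0000 9.0000 -3.0000 1.0000]
Step 3: x=[5.5000 13.0000 18.5000 23.5000] v=[-1.0000 -3.0000 3.0000 -4.0000]
Step 4: x=[7.0000 9.5000 19.7500 22.5000] v=[3.0000 -7.0000 2.5000 -2.0000]
Step 5: x=[4.0000 13.7500 17.2500 24.7500] v=[-6.0000 8.5000 -5.0000 4.5000]
Step 6: x=[6.7500 11.7500 16.7500 25.5000] v=[5.5000 -4.0000 -1.0000 1.5000]
Step 7: x=[7.7500 9.7500 18.1250 23.5000] v=[2.0000 -4.0000 2.7500 -4.0000]
Max displacement = 3.0000

Answer: 3.0000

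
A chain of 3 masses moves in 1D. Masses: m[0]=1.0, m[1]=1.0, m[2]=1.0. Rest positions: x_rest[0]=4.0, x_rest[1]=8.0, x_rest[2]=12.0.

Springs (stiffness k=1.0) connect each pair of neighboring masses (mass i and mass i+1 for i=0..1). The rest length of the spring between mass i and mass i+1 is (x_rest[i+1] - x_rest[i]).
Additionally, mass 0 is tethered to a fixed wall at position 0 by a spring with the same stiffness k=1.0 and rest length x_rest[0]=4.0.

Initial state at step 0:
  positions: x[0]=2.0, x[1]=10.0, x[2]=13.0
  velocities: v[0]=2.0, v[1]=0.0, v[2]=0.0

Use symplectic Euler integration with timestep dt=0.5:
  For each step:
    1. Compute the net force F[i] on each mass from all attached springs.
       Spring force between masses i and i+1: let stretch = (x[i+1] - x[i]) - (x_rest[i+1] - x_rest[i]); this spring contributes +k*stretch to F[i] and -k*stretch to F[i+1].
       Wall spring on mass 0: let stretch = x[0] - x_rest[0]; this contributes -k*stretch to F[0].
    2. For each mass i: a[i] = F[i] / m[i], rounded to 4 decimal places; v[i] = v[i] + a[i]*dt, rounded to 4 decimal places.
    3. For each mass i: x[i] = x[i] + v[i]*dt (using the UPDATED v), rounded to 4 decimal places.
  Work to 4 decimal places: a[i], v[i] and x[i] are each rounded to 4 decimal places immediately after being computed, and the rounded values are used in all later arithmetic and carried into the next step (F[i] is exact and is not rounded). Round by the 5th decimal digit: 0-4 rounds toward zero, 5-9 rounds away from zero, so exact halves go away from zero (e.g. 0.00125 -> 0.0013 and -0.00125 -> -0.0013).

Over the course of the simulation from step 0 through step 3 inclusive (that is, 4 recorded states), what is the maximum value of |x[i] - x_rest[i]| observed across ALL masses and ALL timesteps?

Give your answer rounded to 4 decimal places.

Answer: 3.7969

Derivation:
Step 0: x=[2.0000 10.0000 13.0000] v=[2.0000 0.0000 0.0000]
Step 1: x=[4.5000 8.7500 13.2500] v=[5.0000 -2.5000 0.5000]
Step 2: x=[6.9375 7.5625 13.3750] v=[4.8750 -2.3750 0.2500]
Step 3: x=[7.7969 7.6719 13.0469] v=[1.7188 0.2188 -0.6563]
Max displacement = 3.7969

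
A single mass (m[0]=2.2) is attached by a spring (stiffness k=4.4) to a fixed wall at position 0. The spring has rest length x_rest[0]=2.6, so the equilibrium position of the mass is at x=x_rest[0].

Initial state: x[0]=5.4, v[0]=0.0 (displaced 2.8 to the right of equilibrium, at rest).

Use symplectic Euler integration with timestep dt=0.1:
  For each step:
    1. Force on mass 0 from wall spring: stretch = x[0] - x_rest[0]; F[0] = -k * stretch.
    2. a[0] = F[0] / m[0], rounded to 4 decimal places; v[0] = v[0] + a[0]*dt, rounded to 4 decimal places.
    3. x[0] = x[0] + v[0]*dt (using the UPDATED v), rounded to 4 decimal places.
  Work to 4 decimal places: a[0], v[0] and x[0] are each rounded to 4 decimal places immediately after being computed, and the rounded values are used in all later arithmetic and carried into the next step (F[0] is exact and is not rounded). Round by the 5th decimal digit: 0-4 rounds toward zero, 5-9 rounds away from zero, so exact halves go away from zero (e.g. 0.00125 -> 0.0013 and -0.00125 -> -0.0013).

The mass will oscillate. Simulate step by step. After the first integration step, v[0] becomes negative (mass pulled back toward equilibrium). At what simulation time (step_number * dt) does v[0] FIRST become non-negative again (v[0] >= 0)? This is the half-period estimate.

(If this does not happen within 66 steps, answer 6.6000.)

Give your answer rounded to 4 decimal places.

Answer: 2.3000

Derivation:
Step 0: x=[5.4000] v=[0.0000]
Step 1: x=[5.3440] v=[-0.5600]
Step 2: x=[5.2331] v=[-1.1088]
Step 3: x=[5.0696] v=[-1.6354]
Step 4: x=[4.8567] v=[-2.1293]
Step 5: x=[4.5986] v=[-2.5806]
Step 6: x=[4.3006] v=[-2.9803]
Step 7: x=[3.9686] v=[-3.3204]
Step 8: x=[3.6092] v=[-3.5941]
Step 9: x=[3.2296] v=[-3.7959]
Step 10: x=[2.8374] v=[-3.9218]
Step 11: x=[2.4405] v=[-3.9693]
Step 12: x=[2.0468] v=[-3.9374]
Step 13: x=[1.6641] v=[-3.8268]
Step 14: x=[1.3001] v=[-3.6396]
Step 15: x=[0.9621] v=[-3.3796]
Step 16: x=[0.6569] v=[-3.0520]
Step 17: x=[0.3906] v=[-2.6634]
Step 18: x=[0.1685] v=[-2.2215]
Step 19: x=[-0.0050] v=[-1.7352]
Step 20: x=[-0.1264] v=[-1.2142]
Step 21: x=[-0.1933] v=[-0.6689]
Step 22: x=[-0.2043] v=[-0.1102]
Step 23: x=[-0.1592] v=[0.4507]
First v>=0 after going negative at step 23, time=2.3000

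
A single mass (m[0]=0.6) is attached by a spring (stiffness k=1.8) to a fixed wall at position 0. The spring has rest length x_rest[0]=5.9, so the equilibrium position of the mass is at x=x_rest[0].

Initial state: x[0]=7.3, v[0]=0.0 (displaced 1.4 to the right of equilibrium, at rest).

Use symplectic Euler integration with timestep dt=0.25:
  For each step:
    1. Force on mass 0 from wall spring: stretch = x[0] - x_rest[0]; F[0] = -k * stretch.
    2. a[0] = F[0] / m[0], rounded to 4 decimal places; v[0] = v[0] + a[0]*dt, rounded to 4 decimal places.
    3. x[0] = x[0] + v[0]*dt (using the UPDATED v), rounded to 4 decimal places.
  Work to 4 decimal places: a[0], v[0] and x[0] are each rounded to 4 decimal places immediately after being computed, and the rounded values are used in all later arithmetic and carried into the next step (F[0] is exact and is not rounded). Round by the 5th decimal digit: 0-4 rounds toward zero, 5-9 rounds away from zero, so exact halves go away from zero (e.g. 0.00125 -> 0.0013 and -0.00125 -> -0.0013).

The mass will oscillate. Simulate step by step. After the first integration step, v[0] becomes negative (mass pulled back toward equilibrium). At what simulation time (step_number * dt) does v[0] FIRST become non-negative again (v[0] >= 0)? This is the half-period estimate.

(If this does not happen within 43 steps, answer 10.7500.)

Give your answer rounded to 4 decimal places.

Answer: 2.0000

Derivation:
Step 0: x=[7.3000] v=[0.0000]
Step 1: x=[7.0375] v=[-1.0500]
Step 2: x=[6.5617] v=[-1.9031]
Step 3: x=[5.9619] v=[-2.3994]
Step 4: x=[5.3505] v=[-2.4458]
Step 5: x=[4.8421] v=[-2.0337]
Step 6: x=[4.5320] v=[-1.2403]
Step 7: x=[4.4784] v=[-0.2143]
Step 8: x=[4.6914] v=[0.8519]
First v>=0 after going negative at step 8, time=2.0000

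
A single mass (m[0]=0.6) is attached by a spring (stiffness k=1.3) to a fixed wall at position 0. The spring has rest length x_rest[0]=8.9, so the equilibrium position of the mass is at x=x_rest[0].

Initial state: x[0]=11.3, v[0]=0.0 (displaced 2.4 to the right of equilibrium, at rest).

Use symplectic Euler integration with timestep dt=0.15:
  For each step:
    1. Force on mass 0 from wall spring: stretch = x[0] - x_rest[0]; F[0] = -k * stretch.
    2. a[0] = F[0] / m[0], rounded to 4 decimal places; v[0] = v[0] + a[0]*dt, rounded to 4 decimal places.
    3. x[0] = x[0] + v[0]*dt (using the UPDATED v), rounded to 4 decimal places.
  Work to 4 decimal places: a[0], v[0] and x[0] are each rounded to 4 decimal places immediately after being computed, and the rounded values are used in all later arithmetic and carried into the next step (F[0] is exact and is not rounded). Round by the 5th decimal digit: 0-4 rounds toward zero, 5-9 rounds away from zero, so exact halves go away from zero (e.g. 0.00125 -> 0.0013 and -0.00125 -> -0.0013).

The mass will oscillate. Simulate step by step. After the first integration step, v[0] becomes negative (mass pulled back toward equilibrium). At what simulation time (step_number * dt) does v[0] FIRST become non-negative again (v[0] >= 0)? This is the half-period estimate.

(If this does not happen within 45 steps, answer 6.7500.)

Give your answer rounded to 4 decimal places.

Answer: 2.2500

Derivation:
Step 0: x=[11.3000] v=[0.0000]
Step 1: x=[11.1830] v=[-0.7800]
Step 2: x=[10.9547] v=[-1.5220]
Step 3: x=[10.6262] v=[-2.1898]
Step 4: x=[10.2136] v=[-2.7508]
Step 5: x=[9.7369] v=[-3.1777]
Step 6: x=[9.2194] v=[-3.4497]
Step 7: x=[8.6864] v=[-3.5535]
Step 8: x=[8.1638] v=[-3.4841]
Step 9: x=[7.6771] v=[-3.2448]
Step 10: x=[7.2500] v=[-2.8474]
Step 11: x=[6.9033] v=[-2.3112]
Step 12: x=[6.6540] v=[-1.6623]
Step 13: x=[6.5141] v=[-0.9324]
Step 14: x=[6.4906] v=[-0.1570]
Step 15: x=[6.5845] v=[0.6261]
First v>=0 after going negative at step 15, time=2.2500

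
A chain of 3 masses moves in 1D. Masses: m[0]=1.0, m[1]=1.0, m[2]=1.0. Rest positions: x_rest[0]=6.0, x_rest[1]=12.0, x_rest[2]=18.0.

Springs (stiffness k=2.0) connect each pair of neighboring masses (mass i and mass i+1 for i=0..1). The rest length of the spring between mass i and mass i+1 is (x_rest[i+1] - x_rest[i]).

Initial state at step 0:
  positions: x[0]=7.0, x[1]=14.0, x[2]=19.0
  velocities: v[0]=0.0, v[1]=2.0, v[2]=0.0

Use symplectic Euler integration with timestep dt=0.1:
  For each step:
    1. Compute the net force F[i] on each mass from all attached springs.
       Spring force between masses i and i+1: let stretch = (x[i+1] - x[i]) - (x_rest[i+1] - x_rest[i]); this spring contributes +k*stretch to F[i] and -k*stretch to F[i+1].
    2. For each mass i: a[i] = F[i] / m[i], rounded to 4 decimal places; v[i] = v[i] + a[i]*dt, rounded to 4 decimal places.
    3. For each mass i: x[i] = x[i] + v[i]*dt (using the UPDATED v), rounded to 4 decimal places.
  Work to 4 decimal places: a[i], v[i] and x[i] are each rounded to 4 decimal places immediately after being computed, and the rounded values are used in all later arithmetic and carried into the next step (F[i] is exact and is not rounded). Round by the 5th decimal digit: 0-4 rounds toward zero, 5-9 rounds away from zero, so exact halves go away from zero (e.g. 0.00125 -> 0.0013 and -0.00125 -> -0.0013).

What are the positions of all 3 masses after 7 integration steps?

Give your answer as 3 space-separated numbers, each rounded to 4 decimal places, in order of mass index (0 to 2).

Answer: 7.6187 14.1627 19.6187

Derivation:
Step 0: x=[7.0000 14.0000 19.0000] v=[0.0000 2.0000 0.0000]
Step 1: x=[7.0200 14.1600 19.0200] v=[0.2000 1.6000 0.2000]
Step 2: x=[7.0628 14.2744 19.0628] v=[0.4280 1.1440 0.4280]
Step 3: x=[7.1298 14.3403 19.1298] v=[0.6703 0.6594 0.6703]
Step 4: x=[7.2210 14.3578 19.2210] v=[0.9124 0.1752 0.9124]
Step 5: x=[7.3350 14.3299 19.3350] v=[1.1398 -0.2795 1.1398]
Step 6: x=[7.4689 14.2622 19.4689] v=[1.3388 -0.6775 1.3388]
Step 7: x=[7.6187 14.1627 19.6187] v=[1.4975 -0.9948 1.4975]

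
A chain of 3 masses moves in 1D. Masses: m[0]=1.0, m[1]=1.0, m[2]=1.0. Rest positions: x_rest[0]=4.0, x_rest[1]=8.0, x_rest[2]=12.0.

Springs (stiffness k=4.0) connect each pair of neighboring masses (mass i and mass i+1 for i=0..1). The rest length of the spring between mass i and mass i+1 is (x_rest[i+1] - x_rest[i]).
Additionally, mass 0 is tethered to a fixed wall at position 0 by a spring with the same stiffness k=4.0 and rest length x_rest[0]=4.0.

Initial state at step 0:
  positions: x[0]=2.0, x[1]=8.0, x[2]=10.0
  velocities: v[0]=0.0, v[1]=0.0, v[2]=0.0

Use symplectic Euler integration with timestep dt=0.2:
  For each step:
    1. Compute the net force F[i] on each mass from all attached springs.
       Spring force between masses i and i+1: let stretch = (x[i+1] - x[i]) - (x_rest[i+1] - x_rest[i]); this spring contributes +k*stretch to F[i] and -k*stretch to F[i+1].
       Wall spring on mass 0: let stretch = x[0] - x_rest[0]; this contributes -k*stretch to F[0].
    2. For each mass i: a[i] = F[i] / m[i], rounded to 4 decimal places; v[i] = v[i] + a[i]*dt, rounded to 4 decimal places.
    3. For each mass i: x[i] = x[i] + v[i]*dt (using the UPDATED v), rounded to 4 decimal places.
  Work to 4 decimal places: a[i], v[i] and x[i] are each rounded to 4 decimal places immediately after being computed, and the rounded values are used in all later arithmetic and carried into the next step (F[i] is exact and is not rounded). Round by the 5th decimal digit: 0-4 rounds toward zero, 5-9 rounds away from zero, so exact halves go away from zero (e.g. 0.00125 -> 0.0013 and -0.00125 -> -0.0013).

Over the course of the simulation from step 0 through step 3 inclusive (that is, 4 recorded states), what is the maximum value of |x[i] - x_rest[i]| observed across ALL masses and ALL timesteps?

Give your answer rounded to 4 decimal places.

Answer: 2.2364

Derivation:
Step 0: x=[2.0000 8.0000 10.0000] v=[0.0000 0.0000 0.0000]
Step 1: x=[2.6400 7.3600 10.3200] v=[3.2000 -3.2000 1.6000]
Step 2: x=[3.6128 6.4384 10.8064] v=[4.8640 -4.6080 2.4320]
Step 3: x=[4.4596 5.7636 11.2339] v=[4.2342 -3.3741 2.1376]
Max displacement = 2.2364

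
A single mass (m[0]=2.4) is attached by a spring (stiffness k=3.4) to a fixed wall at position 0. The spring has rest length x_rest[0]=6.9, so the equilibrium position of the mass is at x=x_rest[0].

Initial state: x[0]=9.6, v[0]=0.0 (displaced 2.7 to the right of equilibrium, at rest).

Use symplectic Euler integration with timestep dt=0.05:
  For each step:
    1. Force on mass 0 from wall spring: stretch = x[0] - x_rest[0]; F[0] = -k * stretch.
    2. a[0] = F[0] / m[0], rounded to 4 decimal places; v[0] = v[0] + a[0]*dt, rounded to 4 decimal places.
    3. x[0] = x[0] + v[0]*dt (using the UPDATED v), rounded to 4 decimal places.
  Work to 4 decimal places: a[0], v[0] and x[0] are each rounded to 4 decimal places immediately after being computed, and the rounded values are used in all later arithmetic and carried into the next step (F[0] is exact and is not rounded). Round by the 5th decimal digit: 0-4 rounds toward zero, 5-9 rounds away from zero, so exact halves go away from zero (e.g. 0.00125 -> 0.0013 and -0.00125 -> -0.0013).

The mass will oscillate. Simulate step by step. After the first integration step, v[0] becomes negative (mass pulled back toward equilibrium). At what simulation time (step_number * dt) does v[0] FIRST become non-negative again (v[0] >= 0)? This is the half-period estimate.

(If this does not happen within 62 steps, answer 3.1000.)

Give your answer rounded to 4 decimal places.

Step 0: x=[9.6000] v=[0.0000]
Step 1: x=[9.5904] v=[-0.1913]
Step 2: x=[9.5713] v=[-0.3819]
Step 3: x=[9.5427] v=[-0.5711]
Step 4: x=[9.5048] v=[-0.7583]
Step 5: x=[9.4577] v=[-0.9428]
Step 6: x=[9.4015] v=[-1.1240]
Step 7: x=[9.3364] v=[-1.3012]
Step 8: x=[9.2627] v=[-1.4738]
Step 9: x=[9.1806] v=[-1.6412]
Step 10: x=[9.0905] v=[-1.8027]
Step 11: x=[8.9926] v=[-1.9579]
Step 12: x=[8.8873] v=[-2.1061]
Step 13: x=[8.7750] v=[-2.2469]
Step 14: x=[8.6560] v=[-2.3797]
Step 15: x=[8.5308] v=[-2.5041]
Step 16: x=[8.3998] v=[-2.6196]
Step 17: x=[8.2635] v=[-2.7258]
Step 18: x=[8.1224] v=[-2.8224]
Step 19: x=[7.9770] v=[-2.9090]
Step 20: x=[7.8277] v=[-2.9853]
Step 21: x=[7.6752] v=[-3.0510]
Step 22: x=[7.5199] v=[-3.1059]
Step 23: x=[7.3624] v=[-3.1498]
Step 24: x=[7.2033] v=[-3.1826]
Step 25: x=[7.0431] v=[-3.2041]
Step 26: x=[6.8824] v=[-3.2142]
Step 27: x=[6.7218] v=[-3.2130]
Step 28: x=[6.5618] v=[-3.2004]
Step 29: x=[6.4030] v=[-3.1764]
Step 30: x=[6.2459] v=[-3.1412]
Step 31: x=[6.0912] v=[-3.0949]
Step 32: x=[5.9393] v=[-3.0376]
Step 33: x=[5.7908] v=[-2.9696]
Step 34: x=[5.6463] v=[-2.8910]
Step 35: x=[5.5062] v=[-2.8022]
Step 36: x=[5.3710] v=[-2.7035]
Step 37: x=[5.2412] v=[-2.5952]
Step 38: x=[5.1173] v=[-2.4777]
Step 39: x=[4.9997] v=[-2.3514]
Step 40: x=[4.8889] v=[-2.2168]
Step 41: x=[4.7852] v=[-2.0743]
Step 42: x=[4.6890] v=[-1.9245]
Step 43: x=[4.6006] v=[-1.7679]
Step 44: x=[4.5204] v=[-1.6050]
Step 45: x=[4.4486] v=[-1.4364]
Step 46: x=[4.3855] v=[-1.2628]
Step 47: x=[4.3313] v=[-1.0847]
Step 48: x=[4.2862] v=[-0.9028]
Step 49: x=[4.2503] v=[-0.7177]
Step 50: x=[4.2238] v=[-0.5300]
Step 51: x=[4.2068] v=[-0.3404]
Step 52: x=[4.1993] v=[-0.1496]
Step 53: x=[4.2014] v=[0.0417]
First v>=0 after going negative at step 53, time=2.6500

Answer: 2.6500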